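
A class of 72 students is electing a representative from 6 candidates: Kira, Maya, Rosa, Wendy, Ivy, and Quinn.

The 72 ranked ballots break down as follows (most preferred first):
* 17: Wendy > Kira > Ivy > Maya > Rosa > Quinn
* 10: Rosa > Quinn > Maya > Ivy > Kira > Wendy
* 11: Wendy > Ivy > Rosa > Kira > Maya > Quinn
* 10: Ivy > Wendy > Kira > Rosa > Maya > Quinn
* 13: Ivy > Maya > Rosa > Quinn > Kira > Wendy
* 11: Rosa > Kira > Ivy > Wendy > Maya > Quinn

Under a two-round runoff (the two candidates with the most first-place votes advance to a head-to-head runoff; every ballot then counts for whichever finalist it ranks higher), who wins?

Round 1 first-place votes: Kira 0, Maya 0, Rosa 21, Wendy 28, Ivy 23, Quinn 0. Wendy and Ivy advance.
Runoff: Wendy is ranked above Ivy on 28 ballots, Ivy above Wendy on 44.

Ivy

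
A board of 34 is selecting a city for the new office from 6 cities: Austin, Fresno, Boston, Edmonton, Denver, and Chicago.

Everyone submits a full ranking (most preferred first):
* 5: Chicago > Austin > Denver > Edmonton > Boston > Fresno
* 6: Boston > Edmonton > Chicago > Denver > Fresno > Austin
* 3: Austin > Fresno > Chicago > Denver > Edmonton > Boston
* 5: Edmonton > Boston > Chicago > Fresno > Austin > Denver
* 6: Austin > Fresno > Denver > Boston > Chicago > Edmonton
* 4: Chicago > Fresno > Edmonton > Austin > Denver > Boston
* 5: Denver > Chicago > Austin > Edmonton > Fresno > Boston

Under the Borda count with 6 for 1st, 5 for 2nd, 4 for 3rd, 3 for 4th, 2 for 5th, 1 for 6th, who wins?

Chicago

Austin: 5×5 + 6×1 + 3×6 + 5×2 + 6×6 + 4×3 + 5×4 = 127
Fresno: 5×1 + 6×2 + 3×5 + 5×3 + 6×5 + 4×5 + 5×2 = 107
Boston: 5×2 + 6×6 + 3×1 + 5×5 + 6×3 + 4×1 + 5×1 = 101
Edmonton: 5×3 + 6×5 + 3×2 + 5×6 + 6×1 + 4×4 + 5×3 = 118
Denver: 5×4 + 6×3 + 3×3 + 5×1 + 6×4 + 4×2 + 5×6 = 114
Chicago: 5×6 + 6×4 + 3×4 + 5×4 + 6×2 + 4×6 + 5×5 = 147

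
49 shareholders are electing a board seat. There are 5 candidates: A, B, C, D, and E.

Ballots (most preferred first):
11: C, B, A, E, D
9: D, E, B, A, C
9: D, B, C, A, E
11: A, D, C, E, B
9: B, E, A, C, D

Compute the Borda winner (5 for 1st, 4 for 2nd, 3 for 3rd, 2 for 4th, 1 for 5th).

A: 11×3 + 9×2 + 9×2 + 11×5 + 9×3 = 151
B: 11×4 + 9×3 + 9×4 + 11×1 + 9×5 = 163
C: 11×5 + 9×1 + 9×3 + 11×3 + 9×2 = 142
D: 11×1 + 9×5 + 9×5 + 11×4 + 9×1 = 154
E: 11×2 + 9×4 + 9×1 + 11×2 + 9×4 = 125

B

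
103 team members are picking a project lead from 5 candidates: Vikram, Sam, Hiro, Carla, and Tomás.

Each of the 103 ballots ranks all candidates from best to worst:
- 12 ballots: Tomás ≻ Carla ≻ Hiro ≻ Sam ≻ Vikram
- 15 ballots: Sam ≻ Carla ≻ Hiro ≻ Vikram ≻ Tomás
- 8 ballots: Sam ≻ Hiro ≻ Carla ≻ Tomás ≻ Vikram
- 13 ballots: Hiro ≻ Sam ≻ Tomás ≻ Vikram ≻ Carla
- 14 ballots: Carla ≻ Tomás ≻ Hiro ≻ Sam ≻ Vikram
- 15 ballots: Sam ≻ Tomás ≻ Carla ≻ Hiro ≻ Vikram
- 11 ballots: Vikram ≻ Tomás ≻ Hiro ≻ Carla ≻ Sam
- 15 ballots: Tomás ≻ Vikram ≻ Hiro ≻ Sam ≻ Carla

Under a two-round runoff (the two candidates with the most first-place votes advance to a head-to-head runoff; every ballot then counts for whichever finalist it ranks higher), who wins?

Round 1 first-place votes: Vikram 11, Sam 38, Hiro 13, Carla 14, Tomás 27. Sam and Tomás advance.
Runoff: Sam is ranked above Tomás on 51 ballots, Tomás above Sam on 52.

Tomás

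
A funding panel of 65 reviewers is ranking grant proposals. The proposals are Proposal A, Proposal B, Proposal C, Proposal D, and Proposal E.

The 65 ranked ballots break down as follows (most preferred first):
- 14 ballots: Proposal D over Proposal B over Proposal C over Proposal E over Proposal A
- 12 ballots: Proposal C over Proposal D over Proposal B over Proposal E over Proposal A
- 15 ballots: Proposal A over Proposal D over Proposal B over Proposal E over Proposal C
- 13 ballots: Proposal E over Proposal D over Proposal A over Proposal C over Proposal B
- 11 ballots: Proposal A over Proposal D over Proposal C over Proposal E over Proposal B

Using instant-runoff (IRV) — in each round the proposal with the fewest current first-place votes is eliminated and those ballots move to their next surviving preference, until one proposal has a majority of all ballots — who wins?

Round 1: Proposal A 26, Proposal B 0, Proposal C 12, Proposal D 14, Proposal E 13. Proposal B eliminated.
Round 2: Proposal A 26, Proposal C 12, Proposal D 14, Proposal E 13. Proposal C eliminated.
Round 3: Proposal A 26, Proposal D 26, Proposal E 13. Proposal E eliminated.
Round 4: Proposal A 26, Proposal D 39. Proposal D has a majority (≥33).

Proposal D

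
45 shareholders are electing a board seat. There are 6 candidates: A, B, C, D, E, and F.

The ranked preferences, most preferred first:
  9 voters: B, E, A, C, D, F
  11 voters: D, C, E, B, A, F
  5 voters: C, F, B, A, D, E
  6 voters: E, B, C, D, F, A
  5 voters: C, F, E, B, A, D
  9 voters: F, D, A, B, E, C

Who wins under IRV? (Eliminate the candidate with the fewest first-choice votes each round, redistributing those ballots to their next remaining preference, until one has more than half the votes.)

Round 1: A 0, B 9, C 10, D 11, E 6, F 9. A eliminated.
Round 2: B 9, C 10, D 11, E 6, F 9. E eliminated.
Round 3: B 15, C 10, D 11, F 9. F eliminated.
Round 4: B 15, C 10, D 20. C eliminated.
Round 5: B 25, D 20. B has a majority (≥23).

B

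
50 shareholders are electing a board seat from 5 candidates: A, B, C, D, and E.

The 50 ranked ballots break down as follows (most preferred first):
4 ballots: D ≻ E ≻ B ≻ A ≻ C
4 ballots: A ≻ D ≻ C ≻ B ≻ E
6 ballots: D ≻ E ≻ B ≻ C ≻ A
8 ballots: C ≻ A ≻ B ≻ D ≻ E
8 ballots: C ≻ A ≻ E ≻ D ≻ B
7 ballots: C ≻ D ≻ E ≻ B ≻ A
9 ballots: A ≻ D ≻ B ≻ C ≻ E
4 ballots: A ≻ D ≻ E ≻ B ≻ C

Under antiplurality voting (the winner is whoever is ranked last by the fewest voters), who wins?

Last-place votes: A 13, B 8, C 8, D 0, E 21.

D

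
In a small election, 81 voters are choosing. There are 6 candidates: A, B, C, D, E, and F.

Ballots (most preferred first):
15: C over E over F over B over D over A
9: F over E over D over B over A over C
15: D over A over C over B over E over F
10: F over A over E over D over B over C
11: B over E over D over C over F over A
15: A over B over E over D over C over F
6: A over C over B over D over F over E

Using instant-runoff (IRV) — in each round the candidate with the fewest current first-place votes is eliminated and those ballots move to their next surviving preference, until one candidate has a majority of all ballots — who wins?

Round 1: A 21, B 11, C 15, D 15, E 0, F 19. E eliminated.
Round 2: A 21, B 11, C 15, D 15, F 19. B eliminated.
Round 3: A 21, C 15, D 26, F 19. C eliminated.
Round 4: A 21, D 26, F 34. A eliminated.
Round 5: D 47, F 34. D has a majority (≥41).

D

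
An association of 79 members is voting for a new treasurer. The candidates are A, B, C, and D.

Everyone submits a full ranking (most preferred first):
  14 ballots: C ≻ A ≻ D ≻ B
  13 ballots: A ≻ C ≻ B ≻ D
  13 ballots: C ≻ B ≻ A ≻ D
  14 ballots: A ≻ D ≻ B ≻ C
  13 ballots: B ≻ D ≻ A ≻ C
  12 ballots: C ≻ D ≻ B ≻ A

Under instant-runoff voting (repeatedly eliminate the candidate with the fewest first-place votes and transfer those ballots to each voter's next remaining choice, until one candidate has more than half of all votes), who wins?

A

Round 1: A 27, B 13, C 39, D 0. D eliminated.
Round 2: A 27, B 13, C 39. B eliminated.
Round 3: A 40, C 39. A has a majority (≥40).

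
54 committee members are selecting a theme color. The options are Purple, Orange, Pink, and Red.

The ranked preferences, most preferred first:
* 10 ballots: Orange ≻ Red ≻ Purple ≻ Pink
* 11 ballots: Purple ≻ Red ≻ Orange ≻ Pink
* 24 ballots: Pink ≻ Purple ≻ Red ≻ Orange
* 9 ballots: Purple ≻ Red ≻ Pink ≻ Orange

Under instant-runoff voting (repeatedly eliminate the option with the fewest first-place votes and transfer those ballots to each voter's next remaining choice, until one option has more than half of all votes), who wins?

Round 1: Purple 20, Orange 10, Pink 24, Red 0. Red eliminated.
Round 2: Purple 20, Orange 10, Pink 24. Orange eliminated.
Round 3: Purple 30, Pink 24. Purple has a majority (≥28).

Purple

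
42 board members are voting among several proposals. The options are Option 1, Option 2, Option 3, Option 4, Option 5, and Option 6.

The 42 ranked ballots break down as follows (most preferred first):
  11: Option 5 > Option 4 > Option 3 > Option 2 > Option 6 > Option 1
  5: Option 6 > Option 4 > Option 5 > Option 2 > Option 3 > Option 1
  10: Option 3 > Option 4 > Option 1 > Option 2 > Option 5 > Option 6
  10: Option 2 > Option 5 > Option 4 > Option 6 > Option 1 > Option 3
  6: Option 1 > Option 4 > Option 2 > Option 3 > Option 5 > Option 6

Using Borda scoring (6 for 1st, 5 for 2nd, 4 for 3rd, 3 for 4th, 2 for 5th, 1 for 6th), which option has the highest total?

Option 4

Option 1: 11×1 + 5×1 + 10×4 + 10×2 + 6×6 = 112
Option 2: 11×3 + 5×3 + 10×3 + 10×6 + 6×4 = 162
Option 3: 11×4 + 5×2 + 10×6 + 10×1 + 6×3 = 142
Option 4: 11×5 + 5×5 + 10×5 + 10×4 + 6×5 = 200
Option 5: 11×6 + 5×4 + 10×2 + 10×5 + 6×2 = 168
Option 6: 11×2 + 5×6 + 10×1 + 10×3 + 6×1 = 98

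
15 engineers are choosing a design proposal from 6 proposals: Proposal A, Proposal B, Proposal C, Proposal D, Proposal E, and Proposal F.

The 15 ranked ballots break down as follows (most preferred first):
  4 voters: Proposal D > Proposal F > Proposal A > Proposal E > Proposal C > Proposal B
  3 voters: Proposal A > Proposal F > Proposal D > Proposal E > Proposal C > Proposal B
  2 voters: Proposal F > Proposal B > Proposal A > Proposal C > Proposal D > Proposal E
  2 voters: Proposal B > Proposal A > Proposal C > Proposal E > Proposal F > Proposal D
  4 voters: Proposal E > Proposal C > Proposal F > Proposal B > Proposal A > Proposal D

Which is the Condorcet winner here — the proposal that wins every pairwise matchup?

Proposal F

Proposal F vs Proposal A: 10–5
Proposal F vs Proposal B: 13–2
Proposal F vs Proposal C: 9–6
Proposal F vs Proposal D: 11–4
Proposal F vs Proposal E: 9–6
Proposal F beats every other proposal.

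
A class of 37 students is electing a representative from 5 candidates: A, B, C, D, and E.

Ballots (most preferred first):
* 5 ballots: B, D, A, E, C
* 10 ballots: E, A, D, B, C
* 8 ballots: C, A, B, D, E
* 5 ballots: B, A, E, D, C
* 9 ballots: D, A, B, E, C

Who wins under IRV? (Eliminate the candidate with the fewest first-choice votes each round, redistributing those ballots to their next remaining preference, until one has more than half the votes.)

Round 1: A 0, B 10, C 8, D 9, E 10. A eliminated.
Round 2: B 10, C 8, D 9, E 10. C eliminated.
Round 3: B 18, D 9, E 10. D eliminated.
Round 4: B 27, E 10. B has a majority (≥19).

B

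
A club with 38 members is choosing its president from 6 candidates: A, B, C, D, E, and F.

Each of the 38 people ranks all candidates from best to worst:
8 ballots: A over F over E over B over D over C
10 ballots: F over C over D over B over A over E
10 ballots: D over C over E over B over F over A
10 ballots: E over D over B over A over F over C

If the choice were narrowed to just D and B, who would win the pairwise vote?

D is ranked above B on 30 ballots; B above D on 8.

D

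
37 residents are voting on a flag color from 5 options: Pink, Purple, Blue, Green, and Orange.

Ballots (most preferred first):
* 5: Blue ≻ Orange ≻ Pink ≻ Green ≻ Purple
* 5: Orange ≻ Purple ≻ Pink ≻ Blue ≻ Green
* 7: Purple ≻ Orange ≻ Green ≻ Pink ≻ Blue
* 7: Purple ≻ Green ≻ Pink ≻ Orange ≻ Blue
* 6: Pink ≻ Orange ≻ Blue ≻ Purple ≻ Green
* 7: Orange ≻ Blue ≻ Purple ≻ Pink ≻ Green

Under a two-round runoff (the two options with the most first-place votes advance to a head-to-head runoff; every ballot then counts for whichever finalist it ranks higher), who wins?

Orange

Round 1 first-place votes: Pink 6, Purple 14, Blue 5, Green 0, Orange 12. Purple and Orange advance.
Runoff: Purple is ranked above Orange on 14 ballots, Orange above Purple on 23.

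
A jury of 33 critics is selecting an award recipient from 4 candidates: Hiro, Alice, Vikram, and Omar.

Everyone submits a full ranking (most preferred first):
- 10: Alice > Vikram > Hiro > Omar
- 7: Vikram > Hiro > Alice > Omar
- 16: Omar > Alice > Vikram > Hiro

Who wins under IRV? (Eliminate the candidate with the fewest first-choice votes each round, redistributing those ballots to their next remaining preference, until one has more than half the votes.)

Round 1: Hiro 0, Alice 10, Vikram 7, Omar 16. Hiro eliminated.
Round 2: Alice 10, Vikram 7, Omar 16. Vikram eliminated.
Round 3: Alice 17, Omar 16. Alice has a majority (≥17).

Alice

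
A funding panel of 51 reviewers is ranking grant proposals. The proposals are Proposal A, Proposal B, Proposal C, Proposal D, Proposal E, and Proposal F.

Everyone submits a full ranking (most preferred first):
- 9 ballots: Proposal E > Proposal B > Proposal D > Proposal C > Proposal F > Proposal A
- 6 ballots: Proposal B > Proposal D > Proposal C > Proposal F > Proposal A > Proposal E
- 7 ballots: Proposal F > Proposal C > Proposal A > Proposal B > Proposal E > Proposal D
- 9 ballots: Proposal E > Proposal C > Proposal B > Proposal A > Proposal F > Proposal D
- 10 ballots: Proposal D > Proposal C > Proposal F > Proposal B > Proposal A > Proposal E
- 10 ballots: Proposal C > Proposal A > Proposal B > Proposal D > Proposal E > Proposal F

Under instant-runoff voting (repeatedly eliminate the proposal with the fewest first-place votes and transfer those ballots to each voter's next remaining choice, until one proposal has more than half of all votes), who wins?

Round 1: Proposal A 0, Proposal B 6, Proposal C 10, Proposal D 10, Proposal E 18, Proposal F 7. Proposal A eliminated.
Round 2: Proposal B 6, Proposal C 10, Proposal D 10, Proposal E 18, Proposal F 7. Proposal B eliminated.
Round 3: Proposal C 10, Proposal D 16, Proposal E 18, Proposal F 7. Proposal F eliminated.
Round 4: Proposal C 17, Proposal D 16, Proposal E 18. Proposal D eliminated.
Round 5: Proposal C 33, Proposal E 18. Proposal C has a majority (≥26).

Proposal C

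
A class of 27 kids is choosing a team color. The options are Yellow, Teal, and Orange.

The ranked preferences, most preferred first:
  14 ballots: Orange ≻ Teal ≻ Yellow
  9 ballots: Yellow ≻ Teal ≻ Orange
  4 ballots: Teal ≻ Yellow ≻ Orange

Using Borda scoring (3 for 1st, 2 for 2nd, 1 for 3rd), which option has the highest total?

Yellow: 14×1 + 9×3 + 4×2 = 49
Teal: 14×2 + 9×2 + 4×3 = 58
Orange: 14×3 + 9×1 + 4×1 = 55

Teal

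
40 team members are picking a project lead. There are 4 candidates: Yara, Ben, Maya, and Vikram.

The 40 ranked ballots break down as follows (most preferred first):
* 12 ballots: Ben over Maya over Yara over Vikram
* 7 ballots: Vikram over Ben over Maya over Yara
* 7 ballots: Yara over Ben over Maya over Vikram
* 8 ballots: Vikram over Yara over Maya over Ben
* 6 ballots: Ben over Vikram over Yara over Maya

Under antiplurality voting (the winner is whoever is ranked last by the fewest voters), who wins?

Last-place votes: Yara 7, Ben 8, Maya 6, Vikram 19.

Maya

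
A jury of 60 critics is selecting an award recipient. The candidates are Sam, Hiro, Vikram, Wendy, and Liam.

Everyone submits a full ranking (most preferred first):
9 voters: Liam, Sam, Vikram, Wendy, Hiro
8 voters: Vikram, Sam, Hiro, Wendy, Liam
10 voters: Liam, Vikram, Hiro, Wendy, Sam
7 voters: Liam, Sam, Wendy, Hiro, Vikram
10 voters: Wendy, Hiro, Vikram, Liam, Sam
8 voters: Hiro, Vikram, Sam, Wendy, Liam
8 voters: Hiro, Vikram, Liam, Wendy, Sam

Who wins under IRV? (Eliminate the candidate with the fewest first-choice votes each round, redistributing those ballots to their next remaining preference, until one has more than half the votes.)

Hiro

Round 1: Sam 0, Hiro 16, Vikram 8, Wendy 10, Liam 26. Sam eliminated.
Round 2: Hiro 16, Vikram 8, Wendy 10, Liam 26. Vikram eliminated.
Round 3: Hiro 24, Wendy 10, Liam 26. Wendy eliminated.
Round 4: Hiro 34, Liam 26. Hiro has a majority (≥31).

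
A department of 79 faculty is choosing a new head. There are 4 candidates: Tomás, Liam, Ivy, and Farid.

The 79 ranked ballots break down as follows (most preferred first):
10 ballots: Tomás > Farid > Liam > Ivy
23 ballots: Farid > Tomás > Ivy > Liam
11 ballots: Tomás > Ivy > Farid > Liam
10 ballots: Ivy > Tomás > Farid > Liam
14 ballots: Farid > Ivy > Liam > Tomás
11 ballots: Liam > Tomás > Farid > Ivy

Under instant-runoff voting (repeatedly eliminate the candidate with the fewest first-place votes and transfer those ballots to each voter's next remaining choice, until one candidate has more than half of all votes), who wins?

Tomás

Round 1: Tomás 21, Liam 11, Ivy 10, Farid 37. Ivy eliminated.
Round 2: Tomás 31, Liam 11, Farid 37. Liam eliminated.
Round 3: Tomás 42, Farid 37. Tomás has a majority (≥40).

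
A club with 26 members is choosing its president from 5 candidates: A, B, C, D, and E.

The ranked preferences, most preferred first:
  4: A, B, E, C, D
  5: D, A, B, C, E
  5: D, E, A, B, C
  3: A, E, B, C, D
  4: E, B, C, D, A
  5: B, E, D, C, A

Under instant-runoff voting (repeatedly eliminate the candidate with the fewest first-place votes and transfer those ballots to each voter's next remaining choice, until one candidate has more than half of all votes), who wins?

B

Round 1: A 7, B 5, C 0, D 10, E 4. C eliminated.
Round 2: A 7, B 5, D 10, E 4. E eliminated.
Round 3: A 7, B 9, D 10. A eliminated.
Round 4: B 16, D 10. B has a majority (≥14).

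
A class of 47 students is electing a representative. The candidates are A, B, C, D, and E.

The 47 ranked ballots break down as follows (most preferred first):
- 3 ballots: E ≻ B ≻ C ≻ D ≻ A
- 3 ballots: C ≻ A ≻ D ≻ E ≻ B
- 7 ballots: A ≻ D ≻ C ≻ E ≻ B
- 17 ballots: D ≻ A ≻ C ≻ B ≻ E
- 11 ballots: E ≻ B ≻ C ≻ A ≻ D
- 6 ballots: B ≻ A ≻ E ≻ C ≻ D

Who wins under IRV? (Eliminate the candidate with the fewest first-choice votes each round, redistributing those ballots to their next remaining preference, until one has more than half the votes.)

Round 1: A 7, B 6, C 3, D 17, E 14. C eliminated.
Round 2: A 10, B 6, D 17, E 14. B eliminated.
Round 3: A 16, D 17, E 14. E eliminated.
Round 4: A 27, D 20. A has a majority (≥24).

A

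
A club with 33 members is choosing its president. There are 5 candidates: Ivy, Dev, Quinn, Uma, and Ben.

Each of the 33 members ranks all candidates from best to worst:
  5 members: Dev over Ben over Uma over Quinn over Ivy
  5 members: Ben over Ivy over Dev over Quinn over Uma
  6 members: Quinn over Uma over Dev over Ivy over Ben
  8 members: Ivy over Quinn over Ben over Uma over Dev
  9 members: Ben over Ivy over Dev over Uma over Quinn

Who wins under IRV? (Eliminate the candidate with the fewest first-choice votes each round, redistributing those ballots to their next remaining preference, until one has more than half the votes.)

Round 1: Ivy 8, Dev 5, Quinn 6, Uma 0, Ben 14. Uma eliminated.
Round 2: Ivy 8, Dev 5, Quinn 6, Ben 14. Dev eliminated.
Round 3: Ivy 8, Quinn 6, Ben 19. Ben has a majority (≥17).

Ben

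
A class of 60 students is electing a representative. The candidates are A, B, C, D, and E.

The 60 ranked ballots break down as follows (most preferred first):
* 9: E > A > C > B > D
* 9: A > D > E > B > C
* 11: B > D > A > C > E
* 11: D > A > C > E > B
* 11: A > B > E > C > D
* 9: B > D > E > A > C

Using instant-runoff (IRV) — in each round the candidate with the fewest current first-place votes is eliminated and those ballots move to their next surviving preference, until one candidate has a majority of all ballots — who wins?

Round 1: A 20, B 20, C 0, D 11, E 9. C eliminated.
Round 2: A 20, B 20, D 11, E 9. E eliminated.
Round 3: A 29, B 20, D 11. D eliminated.
Round 4: A 40, B 20. A has a majority (≥31).

A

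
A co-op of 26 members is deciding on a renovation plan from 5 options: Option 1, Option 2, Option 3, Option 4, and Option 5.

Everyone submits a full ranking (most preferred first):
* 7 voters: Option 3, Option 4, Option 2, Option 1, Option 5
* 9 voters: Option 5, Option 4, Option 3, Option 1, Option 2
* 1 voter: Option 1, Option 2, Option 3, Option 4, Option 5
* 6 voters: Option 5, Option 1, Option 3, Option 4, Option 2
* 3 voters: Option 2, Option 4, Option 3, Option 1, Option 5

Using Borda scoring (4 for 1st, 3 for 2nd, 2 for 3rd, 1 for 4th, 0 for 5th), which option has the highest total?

Option 1: 7×1 + 9×1 + 1×4 + 6×3 + 3×1 = 41
Option 2: 7×2 + 9×0 + 1×3 + 6×0 + 3×4 = 29
Option 3: 7×4 + 9×2 + 1×2 + 6×2 + 3×2 = 66
Option 4: 7×3 + 9×3 + 1×1 + 6×1 + 3×3 = 64
Option 5: 7×0 + 9×4 + 1×0 + 6×4 + 3×0 = 60

Option 3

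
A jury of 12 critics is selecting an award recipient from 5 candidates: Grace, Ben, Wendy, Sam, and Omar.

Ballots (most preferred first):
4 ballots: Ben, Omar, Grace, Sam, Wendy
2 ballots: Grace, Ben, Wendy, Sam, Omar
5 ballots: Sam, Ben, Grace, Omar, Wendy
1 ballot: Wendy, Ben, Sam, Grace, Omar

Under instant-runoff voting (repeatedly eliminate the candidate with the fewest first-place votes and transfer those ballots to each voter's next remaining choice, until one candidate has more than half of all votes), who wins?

Ben

Round 1: Grace 2, Ben 4, Wendy 1, Sam 5, Omar 0. Omar eliminated.
Round 2: Grace 2, Ben 4, Wendy 1, Sam 5. Wendy eliminated.
Round 3: Grace 2, Ben 5, Sam 5. Grace eliminated.
Round 4: Ben 7, Sam 5. Ben has a majority (≥7).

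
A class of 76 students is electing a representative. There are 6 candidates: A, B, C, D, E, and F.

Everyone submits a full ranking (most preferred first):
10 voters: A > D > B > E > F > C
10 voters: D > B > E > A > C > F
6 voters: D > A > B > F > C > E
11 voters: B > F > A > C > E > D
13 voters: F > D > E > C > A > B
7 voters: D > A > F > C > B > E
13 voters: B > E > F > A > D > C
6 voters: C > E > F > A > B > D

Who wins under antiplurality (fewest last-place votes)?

A

Last-place votes: A 0, B 13, C 23, D 17, E 13, F 10.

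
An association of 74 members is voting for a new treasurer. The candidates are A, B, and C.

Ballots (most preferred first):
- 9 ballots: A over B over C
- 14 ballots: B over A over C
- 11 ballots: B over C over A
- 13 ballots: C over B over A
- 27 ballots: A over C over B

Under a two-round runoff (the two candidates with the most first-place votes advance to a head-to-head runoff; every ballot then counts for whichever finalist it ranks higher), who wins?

B

Round 1 first-place votes: A 36, B 25, C 13. A and B advance.
Runoff: A is ranked above B on 36 ballots, B above A on 38.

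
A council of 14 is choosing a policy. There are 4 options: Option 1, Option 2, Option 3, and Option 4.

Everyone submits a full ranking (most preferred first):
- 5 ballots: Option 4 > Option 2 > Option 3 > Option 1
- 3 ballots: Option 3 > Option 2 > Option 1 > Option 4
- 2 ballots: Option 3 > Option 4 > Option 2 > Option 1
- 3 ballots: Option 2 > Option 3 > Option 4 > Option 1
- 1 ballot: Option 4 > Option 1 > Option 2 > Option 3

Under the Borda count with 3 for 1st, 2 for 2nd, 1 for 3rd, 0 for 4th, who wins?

Option 2

Option 1: 5×0 + 3×1 + 2×0 + 3×0 + 1×2 = 5
Option 2: 5×2 + 3×2 + 2×1 + 3×3 + 1×1 = 28
Option 3: 5×1 + 3×3 + 2×3 + 3×2 + 1×0 = 26
Option 4: 5×3 + 3×0 + 2×2 + 3×1 + 1×3 = 25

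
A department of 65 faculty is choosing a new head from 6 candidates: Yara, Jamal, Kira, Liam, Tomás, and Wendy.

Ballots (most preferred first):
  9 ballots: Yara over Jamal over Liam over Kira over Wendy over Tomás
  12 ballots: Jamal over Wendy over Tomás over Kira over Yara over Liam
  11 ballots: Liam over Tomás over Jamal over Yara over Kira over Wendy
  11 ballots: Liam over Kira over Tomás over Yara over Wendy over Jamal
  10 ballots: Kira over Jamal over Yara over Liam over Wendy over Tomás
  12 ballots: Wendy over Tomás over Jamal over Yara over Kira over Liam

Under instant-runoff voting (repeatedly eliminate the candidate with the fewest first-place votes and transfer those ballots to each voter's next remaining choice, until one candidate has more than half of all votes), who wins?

Jamal

Round 1: Yara 9, Jamal 12, Kira 10, Liam 22, Tomás 0, Wendy 12. Tomás eliminated.
Round 2: Yara 9, Jamal 12, Kira 10, Liam 22, Wendy 12. Yara eliminated.
Round 3: Jamal 21, Kira 10, Liam 22, Wendy 12. Kira eliminated.
Round 4: Jamal 31, Liam 22, Wendy 12. Wendy eliminated.
Round 5: Jamal 43, Liam 22. Jamal has a majority (≥33).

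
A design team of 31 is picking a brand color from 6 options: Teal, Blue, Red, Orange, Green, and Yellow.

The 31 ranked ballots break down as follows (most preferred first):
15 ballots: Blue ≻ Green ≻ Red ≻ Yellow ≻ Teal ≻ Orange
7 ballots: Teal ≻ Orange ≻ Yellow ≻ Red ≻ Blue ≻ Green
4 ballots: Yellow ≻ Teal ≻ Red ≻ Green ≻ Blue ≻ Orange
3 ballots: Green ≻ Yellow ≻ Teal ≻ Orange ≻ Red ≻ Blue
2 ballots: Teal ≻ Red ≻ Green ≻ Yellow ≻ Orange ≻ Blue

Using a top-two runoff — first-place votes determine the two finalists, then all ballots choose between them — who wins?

Teal

Round 1 first-place votes: Teal 9, Blue 15, Red 0, Orange 0, Green 3, Yellow 4. Blue and Teal advance.
Runoff: Blue is ranked above Teal on 15 ballots, Teal above Blue on 16.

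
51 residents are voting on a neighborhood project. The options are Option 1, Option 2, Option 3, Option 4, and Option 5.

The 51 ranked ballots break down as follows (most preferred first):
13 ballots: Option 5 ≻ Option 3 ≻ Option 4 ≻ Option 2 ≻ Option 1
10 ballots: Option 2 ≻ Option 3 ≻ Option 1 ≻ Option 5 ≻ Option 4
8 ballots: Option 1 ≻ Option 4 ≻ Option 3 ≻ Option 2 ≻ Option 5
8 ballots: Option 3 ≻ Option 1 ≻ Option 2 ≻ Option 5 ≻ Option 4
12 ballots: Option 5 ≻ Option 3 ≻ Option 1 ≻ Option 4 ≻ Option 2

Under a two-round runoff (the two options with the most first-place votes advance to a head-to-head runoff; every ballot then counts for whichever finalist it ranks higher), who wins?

Round 1 first-place votes: Option 1 8, Option 2 10, Option 3 8, Option 4 0, Option 5 25. Option 5 and Option 2 advance.
Runoff: Option 5 is ranked above Option 2 on 25 ballots, Option 2 above Option 5 on 26.

Option 2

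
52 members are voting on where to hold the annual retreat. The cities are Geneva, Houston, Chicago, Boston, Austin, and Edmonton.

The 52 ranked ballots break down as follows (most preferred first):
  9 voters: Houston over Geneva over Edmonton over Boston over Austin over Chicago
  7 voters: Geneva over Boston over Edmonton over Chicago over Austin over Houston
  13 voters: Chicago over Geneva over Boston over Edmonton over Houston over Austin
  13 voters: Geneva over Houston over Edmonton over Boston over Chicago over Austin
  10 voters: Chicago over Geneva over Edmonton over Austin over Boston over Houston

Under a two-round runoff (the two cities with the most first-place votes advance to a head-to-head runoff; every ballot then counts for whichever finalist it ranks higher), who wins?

Geneva

Round 1 first-place votes: Geneva 20, Houston 9, Chicago 23, Boston 0, Austin 0, Edmonton 0. Chicago and Geneva advance.
Runoff: Chicago is ranked above Geneva on 23 ballots, Geneva above Chicago on 29.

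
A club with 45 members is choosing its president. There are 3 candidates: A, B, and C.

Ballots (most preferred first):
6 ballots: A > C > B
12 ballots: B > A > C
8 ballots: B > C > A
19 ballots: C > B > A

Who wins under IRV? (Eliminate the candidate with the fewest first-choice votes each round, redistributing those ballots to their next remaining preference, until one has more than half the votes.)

Round 1: A 6, B 20, C 19. A eliminated.
Round 2: B 20, C 25. C has a majority (≥23).

C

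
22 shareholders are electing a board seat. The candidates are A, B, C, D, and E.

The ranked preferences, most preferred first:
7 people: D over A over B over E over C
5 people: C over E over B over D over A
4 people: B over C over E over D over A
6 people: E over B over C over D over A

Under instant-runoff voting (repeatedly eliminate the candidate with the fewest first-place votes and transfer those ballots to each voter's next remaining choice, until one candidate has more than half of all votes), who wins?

Round 1: A 0, B 4, C 5, D 7, E 6. A eliminated.
Round 2: B 4, C 5, D 7, E 6. B eliminated.
Round 3: C 9, D 7, E 6. E eliminated.
Round 4: C 15, D 7. C has a majority (≥12).

C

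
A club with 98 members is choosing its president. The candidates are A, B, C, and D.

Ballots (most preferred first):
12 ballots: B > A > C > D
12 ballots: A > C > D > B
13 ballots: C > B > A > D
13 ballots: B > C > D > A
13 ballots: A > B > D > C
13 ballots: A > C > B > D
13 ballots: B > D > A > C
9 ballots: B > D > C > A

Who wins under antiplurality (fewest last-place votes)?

Last-place votes: A 22, B 12, C 26, D 38.

B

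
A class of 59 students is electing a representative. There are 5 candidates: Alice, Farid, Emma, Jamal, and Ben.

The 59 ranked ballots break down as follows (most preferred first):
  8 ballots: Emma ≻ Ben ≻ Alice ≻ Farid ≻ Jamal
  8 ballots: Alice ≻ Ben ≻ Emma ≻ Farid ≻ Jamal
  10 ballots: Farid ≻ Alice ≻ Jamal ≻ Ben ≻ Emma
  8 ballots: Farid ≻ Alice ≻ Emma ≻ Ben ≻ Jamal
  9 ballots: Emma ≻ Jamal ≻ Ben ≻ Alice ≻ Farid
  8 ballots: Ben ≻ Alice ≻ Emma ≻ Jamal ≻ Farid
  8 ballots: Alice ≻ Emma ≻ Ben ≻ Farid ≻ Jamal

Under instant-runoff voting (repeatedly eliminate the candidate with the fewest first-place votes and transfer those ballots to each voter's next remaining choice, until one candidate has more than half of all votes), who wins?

Round 1: Alice 16, Farid 18, Emma 17, Jamal 0, Ben 8. Jamal eliminated.
Round 2: Alice 16, Farid 18, Emma 17, Ben 8. Ben eliminated.
Round 3: Alice 24, Farid 18, Emma 17. Emma eliminated.
Round 4: Alice 41, Farid 18. Alice has a majority (≥30).

Alice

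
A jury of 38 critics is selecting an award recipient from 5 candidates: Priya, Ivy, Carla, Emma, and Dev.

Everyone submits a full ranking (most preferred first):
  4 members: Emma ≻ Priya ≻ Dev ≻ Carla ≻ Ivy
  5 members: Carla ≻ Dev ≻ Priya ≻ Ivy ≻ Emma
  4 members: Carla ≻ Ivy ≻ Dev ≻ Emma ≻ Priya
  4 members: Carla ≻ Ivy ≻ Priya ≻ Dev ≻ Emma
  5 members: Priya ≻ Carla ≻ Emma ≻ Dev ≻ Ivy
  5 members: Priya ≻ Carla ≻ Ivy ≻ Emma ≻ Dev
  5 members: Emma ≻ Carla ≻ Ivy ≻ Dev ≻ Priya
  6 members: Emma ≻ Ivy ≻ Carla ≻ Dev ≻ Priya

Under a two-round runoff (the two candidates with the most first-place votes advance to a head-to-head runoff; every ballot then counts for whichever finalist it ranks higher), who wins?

Carla

Round 1 first-place votes: Priya 10, Ivy 0, Carla 13, Emma 15, Dev 0. Emma and Carla advance.
Runoff: Emma is ranked above Carla on 15 ballots, Carla above Emma on 23.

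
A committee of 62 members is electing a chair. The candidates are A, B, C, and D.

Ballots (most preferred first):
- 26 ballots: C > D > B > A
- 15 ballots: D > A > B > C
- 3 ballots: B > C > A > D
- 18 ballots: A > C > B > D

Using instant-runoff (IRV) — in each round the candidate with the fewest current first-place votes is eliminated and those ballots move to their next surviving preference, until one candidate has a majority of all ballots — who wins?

Round 1: A 18, B 3, C 26, D 15. B eliminated.
Round 2: A 18, C 29, D 15. D eliminated.
Round 3: A 33, C 29. A has a majority (≥32).

A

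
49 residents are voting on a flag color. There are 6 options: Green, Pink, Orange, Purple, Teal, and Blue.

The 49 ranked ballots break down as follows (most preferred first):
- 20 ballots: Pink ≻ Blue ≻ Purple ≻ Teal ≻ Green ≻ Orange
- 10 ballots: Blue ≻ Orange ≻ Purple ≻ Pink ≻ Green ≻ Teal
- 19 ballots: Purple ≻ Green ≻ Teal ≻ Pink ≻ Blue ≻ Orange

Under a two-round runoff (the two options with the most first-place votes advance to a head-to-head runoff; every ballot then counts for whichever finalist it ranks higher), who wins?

Purple

Round 1 first-place votes: Green 0, Pink 20, Orange 0, Purple 19, Teal 0, Blue 10. Pink and Purple advance.
Runoff: Pink is ranked above Purple on 20 ballots, Purple above Pink on 29.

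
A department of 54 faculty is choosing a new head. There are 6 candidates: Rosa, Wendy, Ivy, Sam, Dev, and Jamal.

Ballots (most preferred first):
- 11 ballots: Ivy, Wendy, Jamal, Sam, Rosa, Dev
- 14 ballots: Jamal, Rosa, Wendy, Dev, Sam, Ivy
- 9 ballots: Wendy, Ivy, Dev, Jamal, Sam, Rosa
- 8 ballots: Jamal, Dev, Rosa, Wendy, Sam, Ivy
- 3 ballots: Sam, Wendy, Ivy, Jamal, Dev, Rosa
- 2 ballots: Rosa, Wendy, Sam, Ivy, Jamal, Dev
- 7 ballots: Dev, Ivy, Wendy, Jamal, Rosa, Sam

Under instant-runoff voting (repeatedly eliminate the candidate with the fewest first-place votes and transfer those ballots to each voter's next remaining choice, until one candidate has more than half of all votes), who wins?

Round 1: Rosa 2, Wendy 9, Ivy 11, Sam 3, Dev 7, Jamal 22. Rosa eliminated.
Round 2: Wendy 11, Ivy 11, Sam 3, Dev 7, Jamal 22. Sam eliminated.
Round 3: Wendy 14, Ivy 11, Dev 7, Jamal 22. Dev eliminated.
Round 4: Wendy 14, Ivy 18, Jamal 22. Wendy eliminated.
Round 5: Ivy 32, Jamal 22. Ivy has a majority (≥28).

Ivy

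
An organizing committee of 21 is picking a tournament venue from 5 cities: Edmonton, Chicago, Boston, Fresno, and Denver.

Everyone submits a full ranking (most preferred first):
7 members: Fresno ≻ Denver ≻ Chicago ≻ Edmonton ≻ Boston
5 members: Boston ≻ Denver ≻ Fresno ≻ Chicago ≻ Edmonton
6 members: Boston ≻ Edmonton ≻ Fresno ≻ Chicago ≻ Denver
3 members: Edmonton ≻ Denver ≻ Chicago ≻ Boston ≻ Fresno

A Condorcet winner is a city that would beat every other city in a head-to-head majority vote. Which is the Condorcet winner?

Boston

Boston vs Edmonton: 11–10
Boston vs Chicago: 11–10
Boston vs Fresno: 14–7
Boston vs Denver: 11–10
Boston beats every other city.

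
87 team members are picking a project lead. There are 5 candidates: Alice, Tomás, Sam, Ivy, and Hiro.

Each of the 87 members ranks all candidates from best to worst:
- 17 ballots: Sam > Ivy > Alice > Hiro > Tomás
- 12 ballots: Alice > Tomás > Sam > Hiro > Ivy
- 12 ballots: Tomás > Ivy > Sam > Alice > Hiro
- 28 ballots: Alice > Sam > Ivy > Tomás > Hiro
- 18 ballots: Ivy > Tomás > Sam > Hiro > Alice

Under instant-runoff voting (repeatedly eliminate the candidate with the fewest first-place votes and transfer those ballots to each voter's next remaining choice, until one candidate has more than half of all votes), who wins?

Ivy

Round 1: Alice 40, Tomás 12, Sam 17, Ivy 18, Hiro 0. Hiro eliminated.
Round 2: Alice 40, Tomás 12, Sam 17, Ivy 18. Tomás eliminated.
Round 3: Alice 40, Sam 17, Ivy 30. Sam eliminated.
Round 4: Alice 40, Ivy 47. Ivy has a majority (≥44).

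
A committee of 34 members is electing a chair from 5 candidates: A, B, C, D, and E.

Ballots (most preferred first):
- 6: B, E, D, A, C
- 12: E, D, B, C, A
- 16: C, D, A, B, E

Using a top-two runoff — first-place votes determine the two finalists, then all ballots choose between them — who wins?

Round 1 first-place votes: A 0, B 6, C 16, D 0, E 12. C and E advance.
Runoff: C is ranked above E on 16 ballots, E above C on 18.

E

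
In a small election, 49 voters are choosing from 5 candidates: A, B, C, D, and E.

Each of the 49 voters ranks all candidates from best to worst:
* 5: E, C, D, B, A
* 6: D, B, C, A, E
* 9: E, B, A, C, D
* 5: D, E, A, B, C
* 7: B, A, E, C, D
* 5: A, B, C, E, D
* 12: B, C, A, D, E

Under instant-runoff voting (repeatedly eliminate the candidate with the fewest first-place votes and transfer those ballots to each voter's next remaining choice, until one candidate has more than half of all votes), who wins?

Round 1: A 5, B 19, C 0, D 11, E 14. C eliminated.
Round 2: A 5, B 19, D 11, E 14. A eliminated.
Round 3: B 24, D 11, E 14. D eliminated.
Round 4: B 30, E 19. B has a majority (≥25).

B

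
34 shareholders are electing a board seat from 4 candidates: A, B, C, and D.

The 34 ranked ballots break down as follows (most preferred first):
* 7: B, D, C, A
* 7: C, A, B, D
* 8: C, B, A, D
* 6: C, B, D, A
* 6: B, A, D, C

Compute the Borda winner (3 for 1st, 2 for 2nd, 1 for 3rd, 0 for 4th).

B

A: 7×0 + 7×2 + 8×1 + 6×0 + 6×2 = 34
B: 7×3 + 7×1 + 8×2 + 6×2 + 6×3 = 74
C: 7×1 + 7×3 + 8×3 + 6×3 + 6×0 = 70
D: 7×2 + 7×0 + 8×0 + 6×1 + 6×1 = 26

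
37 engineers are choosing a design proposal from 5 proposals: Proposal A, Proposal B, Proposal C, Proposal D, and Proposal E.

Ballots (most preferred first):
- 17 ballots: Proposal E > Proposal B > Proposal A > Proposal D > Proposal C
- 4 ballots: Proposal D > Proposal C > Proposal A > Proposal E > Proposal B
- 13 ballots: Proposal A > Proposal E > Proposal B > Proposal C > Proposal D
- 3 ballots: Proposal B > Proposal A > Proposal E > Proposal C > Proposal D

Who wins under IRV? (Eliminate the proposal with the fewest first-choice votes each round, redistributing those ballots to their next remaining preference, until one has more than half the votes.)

Round 1: Proposal A 13, Proposal B 3, Proposal C 0, Proposal D 4, Proposal E 17. Proposal C eliminated.
Round 2: Proposal A 13, Proposal B 3, Proposal D 4, Proposal E 17. Proposal B eliminated.
Round 3: Proposal A 16, Proposal D 4, Proposal E 17. Proposal D eliminated.
Round 4: Proposal A 20, Proposal E 17. Proposal A has a majority (≥19).

Proposal A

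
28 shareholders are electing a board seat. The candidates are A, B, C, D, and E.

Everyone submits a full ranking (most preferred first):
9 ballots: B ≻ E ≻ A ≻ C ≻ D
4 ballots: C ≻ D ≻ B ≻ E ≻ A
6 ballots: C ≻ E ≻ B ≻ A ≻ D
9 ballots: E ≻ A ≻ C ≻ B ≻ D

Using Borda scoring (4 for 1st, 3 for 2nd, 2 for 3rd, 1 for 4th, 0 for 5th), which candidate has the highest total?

A: 9×2 + 4×0 + 6×1 + 9×3 = 51
B: 9×4 + 4×2 + 6×2 + 9×1 = 65
C: 9×1 + 4×4 + 6×4 + 9×2 = 67
D: 9×0 + 4×3 + 6×0 + 9×0 = 12
E: 9×3 + 4×1 + 6×3 + 9×4 = 85

E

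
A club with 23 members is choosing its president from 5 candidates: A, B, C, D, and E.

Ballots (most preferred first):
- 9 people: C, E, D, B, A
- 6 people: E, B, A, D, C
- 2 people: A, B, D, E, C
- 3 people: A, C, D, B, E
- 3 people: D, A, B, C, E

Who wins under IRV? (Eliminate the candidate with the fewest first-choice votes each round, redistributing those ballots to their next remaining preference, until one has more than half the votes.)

A

Round 1: A 5, B 0, C 9, D 3, E 6. B eliminated.
Round 2: A 5, C 9, D 3, E 6. D eliminated.
Round 3: A 8, C 9, E 6. E eliminated.
Round 4: A 14, C 9. A has a majority (≥12).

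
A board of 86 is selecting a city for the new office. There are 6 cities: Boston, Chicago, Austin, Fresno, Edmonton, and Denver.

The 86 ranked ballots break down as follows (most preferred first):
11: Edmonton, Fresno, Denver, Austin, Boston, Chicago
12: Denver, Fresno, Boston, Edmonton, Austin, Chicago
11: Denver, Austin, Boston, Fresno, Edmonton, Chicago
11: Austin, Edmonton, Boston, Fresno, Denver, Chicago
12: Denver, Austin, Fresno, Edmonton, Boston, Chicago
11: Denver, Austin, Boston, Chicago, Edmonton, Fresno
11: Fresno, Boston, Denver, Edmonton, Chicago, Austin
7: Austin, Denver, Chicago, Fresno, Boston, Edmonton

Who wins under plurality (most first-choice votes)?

Denver

First-place votes: Boston 0, Chicago 0, Austin 18, Fresno 11, Edmonton 11, Denver 46.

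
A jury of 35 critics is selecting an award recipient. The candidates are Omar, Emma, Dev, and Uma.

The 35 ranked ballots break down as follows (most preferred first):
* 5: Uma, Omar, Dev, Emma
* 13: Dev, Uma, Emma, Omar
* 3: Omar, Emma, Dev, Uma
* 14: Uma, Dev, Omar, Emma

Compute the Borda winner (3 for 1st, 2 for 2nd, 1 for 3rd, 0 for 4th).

Uma

Omar: 5×2 + 13×0 + 3×3 + 14×1 = 33
Emma: 5×0 + 13×1 + 3×2 + 14×0 = 19
Dev: 5×1 + 13×3 + 3×1 + 14×2 = 75
Uma: 5×3 + 13×2 + 3×0 + 14×3 = 83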